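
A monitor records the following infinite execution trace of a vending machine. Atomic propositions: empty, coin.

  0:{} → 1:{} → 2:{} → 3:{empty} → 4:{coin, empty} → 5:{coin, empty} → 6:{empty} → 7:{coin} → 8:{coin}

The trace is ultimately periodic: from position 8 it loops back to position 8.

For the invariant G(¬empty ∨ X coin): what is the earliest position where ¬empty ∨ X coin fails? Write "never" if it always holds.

5

Check ¬empty ∨ X coin at each position in order: 0 ✓, 1 ✓, 2 ✓, 3 ✓, 4 ✓.
At position 5 the labels are {coin, empty} and the next position 6 has {empty}, so ¬empty ∨ X coin is false there. This is the first violation.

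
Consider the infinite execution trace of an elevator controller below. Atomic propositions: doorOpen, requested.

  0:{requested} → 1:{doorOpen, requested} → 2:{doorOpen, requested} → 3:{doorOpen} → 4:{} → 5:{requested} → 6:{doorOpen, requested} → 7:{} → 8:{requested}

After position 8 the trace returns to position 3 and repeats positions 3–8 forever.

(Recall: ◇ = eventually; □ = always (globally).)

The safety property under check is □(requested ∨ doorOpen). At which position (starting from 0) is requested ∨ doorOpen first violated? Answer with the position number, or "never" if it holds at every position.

Check requested ∨ doorOpen at each position in order: 0 ✓, 1 ✓, 2 ✓, 3 ✓.
At position 4 the labels are {}, so requested ∨ doorOpen is false there. This is the first violation.

4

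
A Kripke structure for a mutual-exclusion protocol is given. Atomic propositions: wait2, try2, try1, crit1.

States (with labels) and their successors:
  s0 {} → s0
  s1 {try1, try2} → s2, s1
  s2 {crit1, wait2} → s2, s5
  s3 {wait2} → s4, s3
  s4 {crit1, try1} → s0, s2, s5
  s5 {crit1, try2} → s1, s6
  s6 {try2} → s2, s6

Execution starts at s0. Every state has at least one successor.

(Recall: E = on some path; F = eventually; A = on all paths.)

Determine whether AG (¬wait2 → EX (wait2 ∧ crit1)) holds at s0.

States satisfying ¬wait2 → EX (wait2 ∧ crit1): {s1, s2, s3, s4, s6}.
States satisfying AG (¬wait2 → EX (wait2 ∧ crit1)): ∅.
s0 is reachable from s0 and violates ¬wait2 → EX (wait2 ∧ crit1), so AG fails at s0.
s0 ∉ Sat(AG (¬wait2 → EX (wait2 ∧ crit1))).

Violated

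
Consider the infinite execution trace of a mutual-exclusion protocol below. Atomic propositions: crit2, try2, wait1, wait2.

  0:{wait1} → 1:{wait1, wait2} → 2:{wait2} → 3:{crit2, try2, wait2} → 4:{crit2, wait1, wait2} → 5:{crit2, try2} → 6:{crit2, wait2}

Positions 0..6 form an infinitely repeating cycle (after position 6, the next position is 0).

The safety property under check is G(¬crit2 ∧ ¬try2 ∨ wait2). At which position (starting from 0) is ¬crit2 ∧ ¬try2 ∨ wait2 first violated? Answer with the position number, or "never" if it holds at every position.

5

Check ¬crit2 ∧ ¬try2 ∨ wait2 at each position in order: 0 ✓, 1 ✓, 2 ✓, 3 ✓, 4 ✓.
At position 5 the labels are {crit2, try2}, so ¬crit2 ∧ ¬try2 ∨ wait2 is false there. This is the first violation.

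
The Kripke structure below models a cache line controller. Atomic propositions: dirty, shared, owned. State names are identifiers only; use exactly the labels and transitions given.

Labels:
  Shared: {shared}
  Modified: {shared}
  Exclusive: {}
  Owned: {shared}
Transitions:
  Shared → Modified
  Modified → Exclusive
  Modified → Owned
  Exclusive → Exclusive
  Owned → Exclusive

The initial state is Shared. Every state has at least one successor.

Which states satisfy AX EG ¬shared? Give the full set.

States satisfying EG ¬shared: {Exclusive}.
States satisfying AX EG ¬shared: {Exclusive, Owned}.

{Exclusive, Owned}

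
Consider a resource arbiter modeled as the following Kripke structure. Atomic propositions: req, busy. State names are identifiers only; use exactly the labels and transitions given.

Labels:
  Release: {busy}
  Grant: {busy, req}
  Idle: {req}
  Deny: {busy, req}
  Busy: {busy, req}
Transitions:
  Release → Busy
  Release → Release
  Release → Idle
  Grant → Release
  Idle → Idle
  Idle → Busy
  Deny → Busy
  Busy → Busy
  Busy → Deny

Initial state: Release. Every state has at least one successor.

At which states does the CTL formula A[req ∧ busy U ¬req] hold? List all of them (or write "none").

{Release, Grant}

States satisfying req ∧ busy: {Grant, Deny, Busy}.
States satisfying ¬req: {Release}.
States satisfying A[req ∧ busy U ¬req]: {Release, Grant}.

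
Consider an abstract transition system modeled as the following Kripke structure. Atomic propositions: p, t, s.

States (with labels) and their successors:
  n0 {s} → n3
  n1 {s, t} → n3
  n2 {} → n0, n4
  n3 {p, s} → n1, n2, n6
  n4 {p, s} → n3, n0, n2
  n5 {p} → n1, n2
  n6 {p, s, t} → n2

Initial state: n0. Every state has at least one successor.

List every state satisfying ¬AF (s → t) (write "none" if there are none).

none

States satisfying s → t: {n1, n2, n5, n6}.
States satisfying AF (s → t): {n0, n1, n2, n3, n4, n5, n6}.
States satisfying ¬AF (s → t): ∅.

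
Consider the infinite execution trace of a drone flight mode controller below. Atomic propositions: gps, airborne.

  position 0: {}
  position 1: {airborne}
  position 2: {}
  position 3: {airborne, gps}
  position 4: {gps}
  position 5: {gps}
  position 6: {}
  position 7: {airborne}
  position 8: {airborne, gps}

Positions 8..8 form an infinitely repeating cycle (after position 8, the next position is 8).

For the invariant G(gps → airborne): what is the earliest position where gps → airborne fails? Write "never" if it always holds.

4

Check gps → airborne at each position in order: 0 ✓, 1 ✓, 2 ✓, 3 ✓.
At position 4 the labels are {gps}, so gps → airborne is false there. This is the first violation.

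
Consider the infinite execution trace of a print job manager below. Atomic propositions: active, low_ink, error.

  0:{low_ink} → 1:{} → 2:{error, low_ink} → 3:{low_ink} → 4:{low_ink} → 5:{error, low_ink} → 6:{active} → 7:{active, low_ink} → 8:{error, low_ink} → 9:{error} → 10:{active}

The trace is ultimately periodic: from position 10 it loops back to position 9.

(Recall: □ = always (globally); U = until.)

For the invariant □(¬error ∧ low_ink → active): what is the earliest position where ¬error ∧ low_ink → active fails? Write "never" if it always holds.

0

At position 0 the labels are {low_ink}, so ¬error ∧ low_ink → active is false there. This is the first violation.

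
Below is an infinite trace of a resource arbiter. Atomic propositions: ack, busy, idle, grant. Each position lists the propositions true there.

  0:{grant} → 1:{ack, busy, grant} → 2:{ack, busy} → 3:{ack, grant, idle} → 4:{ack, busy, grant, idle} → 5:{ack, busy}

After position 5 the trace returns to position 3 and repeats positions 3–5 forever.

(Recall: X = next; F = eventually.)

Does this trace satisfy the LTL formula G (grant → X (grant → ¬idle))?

grant → X (grant → ¬idle) must hold at every position from 0 onward. It fails at position 3, so G (grant → X (grant → ¬idle)) is false.
Positions where grant holds: 0, 1, 3, 4.
Check X (grant → ¬idle) at each: 0→ok, 1→ok, 3→fails, 4→ok.

No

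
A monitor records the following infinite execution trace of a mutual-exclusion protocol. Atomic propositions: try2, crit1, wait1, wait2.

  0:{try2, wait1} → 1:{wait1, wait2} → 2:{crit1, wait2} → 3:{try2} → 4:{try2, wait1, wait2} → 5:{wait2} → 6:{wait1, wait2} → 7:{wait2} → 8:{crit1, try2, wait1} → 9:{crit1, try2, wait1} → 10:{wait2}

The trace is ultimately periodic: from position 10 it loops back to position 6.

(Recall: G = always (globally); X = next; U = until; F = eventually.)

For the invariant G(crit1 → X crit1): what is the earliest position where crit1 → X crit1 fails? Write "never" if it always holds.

Check crit1 → X crit1 at each position in order: 0 ✓, 1 ✓.
At position 2 the labels are {crit1, wait2} and the next position 3 has {try2}, so crit1 → X crit1 is false there. This is the first violation.

2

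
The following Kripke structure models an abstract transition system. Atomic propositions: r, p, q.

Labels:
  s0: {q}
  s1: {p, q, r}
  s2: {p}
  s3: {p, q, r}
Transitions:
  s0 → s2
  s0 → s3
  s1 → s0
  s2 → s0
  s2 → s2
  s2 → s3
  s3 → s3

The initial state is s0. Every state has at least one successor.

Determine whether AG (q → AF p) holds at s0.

Satisfied

States satisfying q → AF p: {s0, s1, s2, s3}.
States satisfying AG (q → AF p): {s0, s1, s2, s3}.
Every state reachable from s0 satisfies q → AF p.
s0 ∈ Sat(AG (q → AF p)).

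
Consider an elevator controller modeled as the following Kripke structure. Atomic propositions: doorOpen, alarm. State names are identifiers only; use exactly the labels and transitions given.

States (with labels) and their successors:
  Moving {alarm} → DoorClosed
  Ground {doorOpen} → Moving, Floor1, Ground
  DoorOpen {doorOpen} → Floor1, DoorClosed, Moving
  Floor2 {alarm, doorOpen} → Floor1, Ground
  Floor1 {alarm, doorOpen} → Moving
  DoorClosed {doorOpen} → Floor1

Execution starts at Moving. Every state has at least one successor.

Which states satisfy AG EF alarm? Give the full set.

{Moving, Ground, DoorOpen, Floor2, Floor1, DoorClosed}

States satisfying EF alarm: {Moving, Ground, DoorOpen, Floor2, Floor1, DoorClosed}.
States satisfying AG EF alarm: {Moving, Ground, DoorOpen, Floor2, Floor1, DoorClosed}.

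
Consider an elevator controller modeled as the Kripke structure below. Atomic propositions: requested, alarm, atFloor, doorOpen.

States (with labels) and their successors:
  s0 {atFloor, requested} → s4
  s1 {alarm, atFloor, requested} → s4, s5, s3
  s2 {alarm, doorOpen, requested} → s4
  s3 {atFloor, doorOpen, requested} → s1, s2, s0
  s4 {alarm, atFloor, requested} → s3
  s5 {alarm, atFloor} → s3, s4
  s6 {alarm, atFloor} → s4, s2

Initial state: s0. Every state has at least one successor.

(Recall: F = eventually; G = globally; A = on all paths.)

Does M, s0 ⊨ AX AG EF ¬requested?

States satisfying AG EF ¬requested: {s0, s1, s2, s3, s4, s5, s6}.
States satisfying AX AG EF ¬requested: {s0, s1, s2, s3, s4, s5, s6}.
s0 ∈ Sat(AX AG EF ¬requested).

Satisfied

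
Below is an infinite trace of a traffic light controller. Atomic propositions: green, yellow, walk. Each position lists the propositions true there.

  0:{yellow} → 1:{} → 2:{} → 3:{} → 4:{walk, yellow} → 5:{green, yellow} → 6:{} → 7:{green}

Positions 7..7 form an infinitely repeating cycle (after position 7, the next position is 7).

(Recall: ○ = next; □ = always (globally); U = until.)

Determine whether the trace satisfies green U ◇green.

Walking from position 0: ◇green first holds at position 0, and green holds at every earlier position along the way, so green U ◇green holds.

Holds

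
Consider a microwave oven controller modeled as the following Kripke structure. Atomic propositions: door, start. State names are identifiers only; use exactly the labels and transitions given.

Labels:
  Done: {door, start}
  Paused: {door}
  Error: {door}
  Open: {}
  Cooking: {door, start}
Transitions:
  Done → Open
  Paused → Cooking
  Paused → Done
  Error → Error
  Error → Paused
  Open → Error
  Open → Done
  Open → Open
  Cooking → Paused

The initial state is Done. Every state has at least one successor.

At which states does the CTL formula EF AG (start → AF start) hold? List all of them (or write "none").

States satisfying AG (start → AF start): {Done, Paused, Error, Open, Cooking}.
States satisfying EF AG (start → AF start): {Done, Paused, Error, Open, Cooking}.

{Done, Paused, Error, Open, Cooking}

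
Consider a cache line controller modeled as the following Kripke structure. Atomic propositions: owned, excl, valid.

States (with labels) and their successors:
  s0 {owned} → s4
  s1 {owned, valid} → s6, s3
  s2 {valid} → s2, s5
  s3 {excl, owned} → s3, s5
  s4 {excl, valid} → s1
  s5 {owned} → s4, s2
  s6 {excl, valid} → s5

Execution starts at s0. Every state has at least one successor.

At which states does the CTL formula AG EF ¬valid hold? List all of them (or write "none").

States satisfying EF ¬valid: {s0, s1, s2, s3, s4, s5, s6}.
States satisfying AG EF ¬valid: {s0, s1, s2, s3, s4, s5, s6}.

{s0, s1, s2, s3, s4, s5, s6}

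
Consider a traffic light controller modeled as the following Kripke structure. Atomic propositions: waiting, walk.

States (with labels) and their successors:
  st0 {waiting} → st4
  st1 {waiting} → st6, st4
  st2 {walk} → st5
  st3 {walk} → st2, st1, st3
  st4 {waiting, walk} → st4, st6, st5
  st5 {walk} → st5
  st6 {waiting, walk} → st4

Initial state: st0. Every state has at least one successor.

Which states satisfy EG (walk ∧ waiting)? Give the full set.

States satisfying walk ∧ waiting: {st4, st6}.
States satisfying EG (walk ∧ waiting): {st4, st6}.

{st4, st6}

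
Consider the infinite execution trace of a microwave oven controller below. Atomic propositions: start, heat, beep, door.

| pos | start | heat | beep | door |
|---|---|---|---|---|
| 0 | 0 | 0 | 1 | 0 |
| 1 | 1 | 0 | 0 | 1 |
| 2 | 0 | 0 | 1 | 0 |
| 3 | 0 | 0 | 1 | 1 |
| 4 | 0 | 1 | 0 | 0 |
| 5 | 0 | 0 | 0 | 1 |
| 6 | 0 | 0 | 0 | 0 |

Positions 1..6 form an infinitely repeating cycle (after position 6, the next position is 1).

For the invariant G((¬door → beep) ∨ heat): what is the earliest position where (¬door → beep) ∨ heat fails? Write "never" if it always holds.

6

Check (¬door → beep) ∨ heat at each position in order: 0 ✓, 1 ✓, 2 ✓, 3 ✓, 4 ✓, 5 ✓.
At position 6 the labels are {}, so (¬door → beep) ∨ heat is false there. This is the first violation.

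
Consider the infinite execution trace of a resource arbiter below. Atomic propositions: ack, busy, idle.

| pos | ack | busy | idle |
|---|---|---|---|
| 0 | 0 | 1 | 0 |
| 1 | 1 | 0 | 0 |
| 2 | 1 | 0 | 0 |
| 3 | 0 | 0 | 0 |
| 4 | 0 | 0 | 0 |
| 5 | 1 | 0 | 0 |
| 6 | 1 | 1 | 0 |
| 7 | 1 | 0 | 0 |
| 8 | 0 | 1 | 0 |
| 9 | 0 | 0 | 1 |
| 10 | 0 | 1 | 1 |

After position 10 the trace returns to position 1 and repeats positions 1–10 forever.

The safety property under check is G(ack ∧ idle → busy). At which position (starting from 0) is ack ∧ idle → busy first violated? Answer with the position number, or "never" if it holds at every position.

ack ∧ idle → busy holds at every position 0..10, and those are all the positions the trace ever visits, so the invariant G(ack ∧ idle → busy) is never violated.

never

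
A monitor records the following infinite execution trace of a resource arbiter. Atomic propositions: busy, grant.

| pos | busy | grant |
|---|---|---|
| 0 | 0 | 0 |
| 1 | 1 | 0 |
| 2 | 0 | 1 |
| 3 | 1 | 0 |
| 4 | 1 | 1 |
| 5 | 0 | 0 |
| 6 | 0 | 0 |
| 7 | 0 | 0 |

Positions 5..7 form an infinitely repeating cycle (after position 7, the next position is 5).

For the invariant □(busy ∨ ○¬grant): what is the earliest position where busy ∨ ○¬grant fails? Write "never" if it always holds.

busy ∨ ○¬grant holds at every position 0..7, and those are all the positions the trace ever visits, so the invariant □(busy ∨ ○¬grant) is never violated.

never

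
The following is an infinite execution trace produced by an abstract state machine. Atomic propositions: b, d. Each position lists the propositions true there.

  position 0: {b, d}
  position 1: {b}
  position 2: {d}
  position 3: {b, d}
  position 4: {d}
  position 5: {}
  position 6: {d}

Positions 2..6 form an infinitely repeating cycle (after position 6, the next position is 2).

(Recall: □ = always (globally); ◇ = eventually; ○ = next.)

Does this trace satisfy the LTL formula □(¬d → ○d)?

Satisfied

¬d → ○d holds at every position 0..6, and those are all positions ever visited, so □(¬d → ○d) holds.
Positions where ¬d holds: 1, 5.
Check ○d at each: 1→ok, 5→ok.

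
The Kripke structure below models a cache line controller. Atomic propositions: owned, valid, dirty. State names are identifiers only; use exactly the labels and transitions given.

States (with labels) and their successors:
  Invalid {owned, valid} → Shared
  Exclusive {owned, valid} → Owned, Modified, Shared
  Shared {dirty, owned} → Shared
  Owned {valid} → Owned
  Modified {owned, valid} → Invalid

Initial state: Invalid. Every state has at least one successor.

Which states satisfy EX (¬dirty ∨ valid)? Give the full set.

States satisfying ¬dirty ∨ valid: {Invalid, Exclusive, Owned, Modified}.
States satisfying EX (¬dirty ∨ valid): {Exclusive, Owned, Modified}.

{Exclusive, Owned, Modified}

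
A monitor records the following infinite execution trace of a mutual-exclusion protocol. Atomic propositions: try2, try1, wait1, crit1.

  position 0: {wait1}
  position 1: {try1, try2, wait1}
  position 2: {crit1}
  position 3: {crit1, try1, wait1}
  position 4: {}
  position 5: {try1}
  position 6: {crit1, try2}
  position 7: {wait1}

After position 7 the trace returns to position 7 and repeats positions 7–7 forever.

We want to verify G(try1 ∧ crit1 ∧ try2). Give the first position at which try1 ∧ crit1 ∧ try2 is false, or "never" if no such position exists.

0

At position 0 the labels are {wait1}, so try1 ∧ crit1 ∧ try2 is false there. This is the first violation.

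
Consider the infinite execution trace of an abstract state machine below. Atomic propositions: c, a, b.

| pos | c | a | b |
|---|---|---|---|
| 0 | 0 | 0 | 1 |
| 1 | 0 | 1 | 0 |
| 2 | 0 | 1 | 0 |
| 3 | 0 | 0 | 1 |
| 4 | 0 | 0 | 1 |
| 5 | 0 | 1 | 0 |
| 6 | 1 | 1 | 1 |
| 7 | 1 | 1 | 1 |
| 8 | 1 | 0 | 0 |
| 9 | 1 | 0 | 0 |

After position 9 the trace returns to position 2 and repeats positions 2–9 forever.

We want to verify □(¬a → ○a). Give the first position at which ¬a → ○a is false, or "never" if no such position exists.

3

Check ¬a → ○a at each position in order: 0 ✓, 1 ✓, 2 ✓.
At position 3 the labels are {b} and the next position 4 has {b}, so ¬a → ○a is false there. This is the first violation.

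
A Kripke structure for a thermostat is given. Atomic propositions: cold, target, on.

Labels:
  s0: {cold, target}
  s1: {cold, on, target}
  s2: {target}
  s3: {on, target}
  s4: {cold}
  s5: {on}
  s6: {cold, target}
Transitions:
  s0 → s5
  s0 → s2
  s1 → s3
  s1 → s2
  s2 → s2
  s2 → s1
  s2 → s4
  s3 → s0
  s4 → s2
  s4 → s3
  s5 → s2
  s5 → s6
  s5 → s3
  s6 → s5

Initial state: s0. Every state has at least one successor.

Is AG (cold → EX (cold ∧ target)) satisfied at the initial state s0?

States satisfying cold → EX (cold ∧ target): {s2, s3, s5}.
States satisfying AG (cold → EX (cold ∧ target)): ∅.
s0 is reachable from s0 and violates cold → EX (cold ∧ target), so AG fails at s0.
s0 ∉ Sat(AG (cold → EX (cold ∧ target))).

Does not hold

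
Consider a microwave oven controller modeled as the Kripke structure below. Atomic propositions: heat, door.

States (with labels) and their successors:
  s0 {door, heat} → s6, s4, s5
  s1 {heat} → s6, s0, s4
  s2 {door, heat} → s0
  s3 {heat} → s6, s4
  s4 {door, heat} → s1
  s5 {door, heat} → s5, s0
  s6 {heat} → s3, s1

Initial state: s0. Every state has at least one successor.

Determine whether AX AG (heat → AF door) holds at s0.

States satisfying AG (heat → AF door): ∅.
States satisfying AX AG (heat → AF door): ∅.
s0 ∉ Sat(AX AG (heat → AF door)).

No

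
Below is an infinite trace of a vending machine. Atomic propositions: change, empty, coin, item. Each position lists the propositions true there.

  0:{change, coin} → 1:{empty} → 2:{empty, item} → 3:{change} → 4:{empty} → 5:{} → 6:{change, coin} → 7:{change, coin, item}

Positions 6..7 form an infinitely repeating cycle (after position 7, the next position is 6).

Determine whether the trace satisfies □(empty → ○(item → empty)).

empty → ○(item → empty) holds at every position 0..7, and those are all positions ever visited, so □(empty → ○(item → empty)) holds.
Positions where empty holds: 1, 2, 4.
Check ○(item → empty) at each: 1→ok, 2→ok, 4→ok.

Satisfied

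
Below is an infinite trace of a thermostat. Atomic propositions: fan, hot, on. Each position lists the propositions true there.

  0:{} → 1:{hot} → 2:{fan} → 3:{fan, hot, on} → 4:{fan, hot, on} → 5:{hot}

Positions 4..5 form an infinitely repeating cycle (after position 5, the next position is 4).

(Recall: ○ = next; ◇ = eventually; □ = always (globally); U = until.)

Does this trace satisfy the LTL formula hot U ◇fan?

Walking from position 0: ◇fan first holds at position 0, and hot holds at every earlier position along the way, so hot U ◇fan holds.

Holds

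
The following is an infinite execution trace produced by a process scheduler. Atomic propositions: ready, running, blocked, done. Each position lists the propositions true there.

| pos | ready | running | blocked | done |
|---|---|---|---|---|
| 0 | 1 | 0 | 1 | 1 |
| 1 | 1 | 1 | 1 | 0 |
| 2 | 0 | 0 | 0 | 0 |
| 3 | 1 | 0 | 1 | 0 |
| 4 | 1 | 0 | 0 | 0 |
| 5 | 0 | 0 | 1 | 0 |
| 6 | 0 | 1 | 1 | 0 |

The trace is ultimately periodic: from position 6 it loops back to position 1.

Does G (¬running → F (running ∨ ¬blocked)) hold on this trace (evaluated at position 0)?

¬running → F (running ∨ ¬blocked) holds at every position 0..6, and those are all positions ever visited, so G (¬running → F (running ∨ ¬blocked)) holds.
Positions where ¬running holds: 0, 2, 3, 4, 5.
Check F (running ∨ ¬blocked) at each: 0→ok, 2→ok, 3→ok, 4→ok, 5→ok.

Satisfied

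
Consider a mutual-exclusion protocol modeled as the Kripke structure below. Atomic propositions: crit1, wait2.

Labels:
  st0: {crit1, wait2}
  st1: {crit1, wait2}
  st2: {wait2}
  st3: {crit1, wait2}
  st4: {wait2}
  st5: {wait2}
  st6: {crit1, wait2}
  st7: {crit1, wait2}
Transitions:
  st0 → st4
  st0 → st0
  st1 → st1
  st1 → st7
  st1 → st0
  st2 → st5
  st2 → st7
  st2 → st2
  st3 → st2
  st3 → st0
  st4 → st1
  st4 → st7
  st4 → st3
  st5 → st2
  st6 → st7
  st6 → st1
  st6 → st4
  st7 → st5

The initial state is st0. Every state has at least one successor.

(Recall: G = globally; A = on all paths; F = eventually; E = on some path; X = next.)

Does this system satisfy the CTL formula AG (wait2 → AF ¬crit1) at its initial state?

No

States satisfying wait2 → AF ¬crit1: {st2, st4, st5, st7}.
States satisfying AG (wait2 → AF ¬crit1): {st2, st5, st7}.
st0 is reachable from st0 and violates wait2 → AF ¬crit1, so AG fails at st0.
st0 ∉ Sat(AG (wait2 → AF ¬crit1)).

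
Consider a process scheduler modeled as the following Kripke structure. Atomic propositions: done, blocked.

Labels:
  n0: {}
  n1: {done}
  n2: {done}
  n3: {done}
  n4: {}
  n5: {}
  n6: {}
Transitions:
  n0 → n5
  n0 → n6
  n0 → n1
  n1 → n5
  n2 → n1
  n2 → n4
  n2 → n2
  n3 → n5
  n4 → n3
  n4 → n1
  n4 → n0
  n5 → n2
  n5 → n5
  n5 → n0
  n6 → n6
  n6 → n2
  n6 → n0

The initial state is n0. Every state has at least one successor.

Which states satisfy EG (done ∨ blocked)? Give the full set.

States satisfying done ∨ blocked: {n1, n2, n3}.
States satisfying EG (done ∨ blocked): {n2}.

{n2}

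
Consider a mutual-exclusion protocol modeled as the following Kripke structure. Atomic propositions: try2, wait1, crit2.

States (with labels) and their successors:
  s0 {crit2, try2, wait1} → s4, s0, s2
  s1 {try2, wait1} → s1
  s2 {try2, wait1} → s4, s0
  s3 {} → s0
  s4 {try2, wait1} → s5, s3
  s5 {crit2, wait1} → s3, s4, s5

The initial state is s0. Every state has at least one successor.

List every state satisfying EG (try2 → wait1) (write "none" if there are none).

{s0, s1, s2, s3, s4, s5}

States satisfying try2 → wait1: {s0, s1, s2, s3, s4, s5}.
States satisfying EG (try2 → wait1): {s0, s1, s2, s3, s4, s5}.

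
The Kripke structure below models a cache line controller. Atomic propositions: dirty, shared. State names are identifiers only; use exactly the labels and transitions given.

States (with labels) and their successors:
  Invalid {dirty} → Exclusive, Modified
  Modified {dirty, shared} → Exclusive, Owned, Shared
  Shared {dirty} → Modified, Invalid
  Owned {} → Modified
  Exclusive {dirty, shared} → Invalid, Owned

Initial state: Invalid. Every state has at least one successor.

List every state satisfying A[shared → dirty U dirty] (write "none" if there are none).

States satisfying shared → dirty: {Invalid, Modified, Shared, Owned, Exclusive}.
States satisfying dirty: {Invalid, Modified, Shared, Exclusive}.
States satisfying A[shared → dirty U dirty]: {Invalid, Modified, Shared, Owned, Exclusive}.

{Invalid, Modified, Shared, Owned, Exclusive}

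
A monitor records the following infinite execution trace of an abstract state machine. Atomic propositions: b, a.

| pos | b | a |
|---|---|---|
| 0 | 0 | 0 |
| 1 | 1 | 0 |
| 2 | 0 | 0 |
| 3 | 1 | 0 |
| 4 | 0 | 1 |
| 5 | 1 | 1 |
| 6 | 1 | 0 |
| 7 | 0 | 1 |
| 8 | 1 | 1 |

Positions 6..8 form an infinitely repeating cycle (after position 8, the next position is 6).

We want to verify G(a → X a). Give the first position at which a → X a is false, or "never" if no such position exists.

Check a → X a at each position in order: 0 ✓, 1 ✓, 2 ✓, 3 ✓, 4 ✓.
At position 5 the labels are {a, b} and the next position 6 has {b}, so a → X a is false there. This is the first violation.

5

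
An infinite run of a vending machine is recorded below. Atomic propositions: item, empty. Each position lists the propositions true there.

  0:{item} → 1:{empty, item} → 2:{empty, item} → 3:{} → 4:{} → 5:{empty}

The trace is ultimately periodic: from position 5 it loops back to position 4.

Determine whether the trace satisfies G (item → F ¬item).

Yes

item → F ¬item holds at every position 0..5, and those are all positions ever visited, so G (item → F ¬item) holds.
Positions where item holds: 0, 1, 2.
Check F ¬item at each: 0→ok, 1→ok, 2→ok.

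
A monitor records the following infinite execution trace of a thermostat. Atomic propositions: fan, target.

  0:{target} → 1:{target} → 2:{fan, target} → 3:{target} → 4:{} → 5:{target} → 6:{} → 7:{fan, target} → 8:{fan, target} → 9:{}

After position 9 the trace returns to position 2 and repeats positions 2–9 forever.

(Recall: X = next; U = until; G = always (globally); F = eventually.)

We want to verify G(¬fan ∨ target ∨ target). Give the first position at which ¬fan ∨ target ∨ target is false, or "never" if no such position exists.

¬fan ∨ target ∨ target holds at every position 0..9, and those are all the positions the trace ever visits, so the invariant G(¬fan ∨ target ∨ target) is never violated.

never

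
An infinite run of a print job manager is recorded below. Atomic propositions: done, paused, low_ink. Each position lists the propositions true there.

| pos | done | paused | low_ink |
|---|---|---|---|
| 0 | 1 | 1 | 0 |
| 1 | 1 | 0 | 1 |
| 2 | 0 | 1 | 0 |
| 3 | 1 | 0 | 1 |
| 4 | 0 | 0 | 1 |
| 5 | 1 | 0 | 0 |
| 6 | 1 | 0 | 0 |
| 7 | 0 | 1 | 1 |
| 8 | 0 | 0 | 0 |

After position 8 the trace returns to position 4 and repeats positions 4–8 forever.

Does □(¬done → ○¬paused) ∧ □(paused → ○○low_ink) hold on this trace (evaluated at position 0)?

¬done → ○¬paused holds at every position 0..8, and those are all positions ever visited, so □(¬done → ○¬paused) holds.
Positions where ¬done holds: 2, 4, 7, 8.
Check ○¬paused at each: 2→ok, 4→ok, 7→ok, 8→ok.
paused → ○○low_ink must hold at every position from 0 onward. It fails at position 0, so □(paused → ○○low_ink) is false.
Positions where paused holds: 0, 2, 7.
Check ○○low_ink at each: 0→fails, 2→ok, 7→ok.
At position 0: □(¬done → ○¬paused) is true; □(paused → ○○low_ink) is false; so □(¬done → ○¬paused) ∧ □(paused → ○○low_ink) is false.

Does not hold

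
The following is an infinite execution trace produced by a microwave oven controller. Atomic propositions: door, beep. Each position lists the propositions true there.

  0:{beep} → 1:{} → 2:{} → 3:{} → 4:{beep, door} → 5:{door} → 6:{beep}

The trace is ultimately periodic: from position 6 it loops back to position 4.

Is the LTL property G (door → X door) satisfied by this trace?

No

door → X door must hold at every position from 0 onward. It fails at position 5, so G (door → X door) is false.
Positions where door holds: 4, 5.
Check X door at each: 4→ok, 5→fails.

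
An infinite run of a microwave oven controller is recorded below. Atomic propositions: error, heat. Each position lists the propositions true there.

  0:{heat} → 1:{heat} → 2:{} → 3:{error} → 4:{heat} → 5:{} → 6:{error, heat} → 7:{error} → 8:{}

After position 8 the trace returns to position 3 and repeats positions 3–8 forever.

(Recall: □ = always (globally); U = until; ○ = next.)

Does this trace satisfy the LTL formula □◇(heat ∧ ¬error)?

Holds

◇(heat ∧ ¬error) holds at every position 0..8, and those are all positions ever visited, so □◇(heat ∧ ¬error) holds.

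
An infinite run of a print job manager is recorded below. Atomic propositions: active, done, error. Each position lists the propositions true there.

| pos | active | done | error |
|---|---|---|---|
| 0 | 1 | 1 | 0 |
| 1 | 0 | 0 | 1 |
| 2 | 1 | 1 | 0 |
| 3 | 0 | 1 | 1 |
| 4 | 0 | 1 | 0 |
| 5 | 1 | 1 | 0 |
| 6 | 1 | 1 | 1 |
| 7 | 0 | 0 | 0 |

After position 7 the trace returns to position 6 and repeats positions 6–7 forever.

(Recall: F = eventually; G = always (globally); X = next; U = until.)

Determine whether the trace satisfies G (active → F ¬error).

active → F ¬error holds at every position 0..7, and those are all positions ever visited, so G (active → F ¬error) holds.
Positions where active holds: 0, 2, 5, 6.
Check F ¬error at each: 0→ok, 2→ok, 5→ok, 6→ok.

Holds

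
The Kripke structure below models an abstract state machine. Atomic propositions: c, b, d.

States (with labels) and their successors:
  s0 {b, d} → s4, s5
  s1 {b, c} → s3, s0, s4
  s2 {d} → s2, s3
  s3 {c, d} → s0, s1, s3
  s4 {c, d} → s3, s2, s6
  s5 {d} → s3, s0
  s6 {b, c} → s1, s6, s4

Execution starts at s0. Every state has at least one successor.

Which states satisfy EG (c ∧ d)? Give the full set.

{s3, s4}

States satisfying c ∧ d: {s3, s4}.
States satisfying EG (c ∧ d): {s3, s4}.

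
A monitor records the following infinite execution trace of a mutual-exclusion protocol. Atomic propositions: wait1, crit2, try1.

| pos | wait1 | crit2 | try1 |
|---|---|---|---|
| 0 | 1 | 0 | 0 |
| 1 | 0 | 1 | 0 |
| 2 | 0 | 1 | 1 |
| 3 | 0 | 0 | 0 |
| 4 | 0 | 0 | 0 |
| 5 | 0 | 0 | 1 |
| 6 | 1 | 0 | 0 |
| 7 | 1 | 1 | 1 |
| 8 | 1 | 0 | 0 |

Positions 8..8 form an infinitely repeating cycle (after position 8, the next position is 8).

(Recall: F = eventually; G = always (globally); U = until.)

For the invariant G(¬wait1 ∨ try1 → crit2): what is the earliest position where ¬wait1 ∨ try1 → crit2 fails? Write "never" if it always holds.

Check ¬wait1 ∨ try1 → crit2 at each position in order: 0 ✓, 1 ✓, 2 ✓.
At position 3 the labels are {}, so ¬wait1 ∨ try1 → crit2 is false there. This is the first violation.

3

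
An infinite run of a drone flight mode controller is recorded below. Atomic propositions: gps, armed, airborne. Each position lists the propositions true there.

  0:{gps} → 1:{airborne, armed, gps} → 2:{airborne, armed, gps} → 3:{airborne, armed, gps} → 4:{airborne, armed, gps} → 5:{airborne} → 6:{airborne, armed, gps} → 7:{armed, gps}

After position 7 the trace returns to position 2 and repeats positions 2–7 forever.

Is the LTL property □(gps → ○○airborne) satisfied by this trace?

gps → ○○airborne holds at every position 0..7, and those are all positions ever visited, so □(gps → ○○airborne) holds.
Positions where gps holds: 0, 1, 2, 3, 4, 6, 7.
Check ○○airborne at each: 0→ok, 1→ok, 2→ok, 3→ok, 4→ok, 6→ok, 7→ok.

Satisfied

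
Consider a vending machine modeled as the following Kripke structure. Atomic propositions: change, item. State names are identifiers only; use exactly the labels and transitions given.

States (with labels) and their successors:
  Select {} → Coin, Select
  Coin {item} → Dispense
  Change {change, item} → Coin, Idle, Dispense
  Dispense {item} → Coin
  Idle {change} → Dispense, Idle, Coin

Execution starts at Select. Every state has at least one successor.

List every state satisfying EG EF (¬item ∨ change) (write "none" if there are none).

States satisfying EF (¬item ∨ change): {Select, Change, Idle}.
States satisfying EG EF (¬item ∨ change): {Select, Change, Idle}.

{Select, Change, Idle}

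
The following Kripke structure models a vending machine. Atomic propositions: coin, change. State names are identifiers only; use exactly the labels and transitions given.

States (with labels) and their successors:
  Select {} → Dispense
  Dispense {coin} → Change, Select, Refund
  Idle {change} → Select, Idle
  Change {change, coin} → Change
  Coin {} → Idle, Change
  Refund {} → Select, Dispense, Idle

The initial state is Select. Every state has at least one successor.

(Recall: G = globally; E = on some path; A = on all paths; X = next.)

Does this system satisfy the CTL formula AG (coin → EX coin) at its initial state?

Yes

States satisfying coin → EX coin: {Select, Dispense, Idle, Change, Coin, Refund}.
States satisfying AG (coin → EX coin): {Select, Dispense, Idle, Change, Coin, Refund}.
Every state reachable from Select satisfies coin → EX coin.
Select ∈ Sat(AG (coin → EX coin)).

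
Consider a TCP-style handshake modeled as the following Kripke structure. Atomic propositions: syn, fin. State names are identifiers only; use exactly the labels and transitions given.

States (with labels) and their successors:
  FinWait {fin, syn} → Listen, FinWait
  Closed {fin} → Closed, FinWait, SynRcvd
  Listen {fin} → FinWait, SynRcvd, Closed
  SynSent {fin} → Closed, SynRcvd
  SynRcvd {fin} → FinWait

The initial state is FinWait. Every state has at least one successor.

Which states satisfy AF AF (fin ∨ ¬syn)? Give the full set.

States satisfying AF (fin ∨ ¬syn): {FinWait, Closed, Listen, SynSent, SynRcvd}.
States satisfying AF AF (fin ∨ ¬syn): {FinWait, Closed, Listen, SynSent, SynRcvd}.

{FinWait, Closed, Listen, SynSent, SynRcvd}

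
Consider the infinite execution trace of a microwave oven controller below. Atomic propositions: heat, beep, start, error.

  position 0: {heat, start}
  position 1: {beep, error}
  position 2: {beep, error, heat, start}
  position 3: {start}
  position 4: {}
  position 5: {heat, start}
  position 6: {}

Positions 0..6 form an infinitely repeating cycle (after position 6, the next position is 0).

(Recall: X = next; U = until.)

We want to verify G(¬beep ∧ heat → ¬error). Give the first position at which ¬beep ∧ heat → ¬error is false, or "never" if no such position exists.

¬beep ∧ heat → ¬error holds at every position 0..6, and those are all the positions the trace ever visits, so the invariant G(¬beep ∧ heat → ¬error) is never violated.

never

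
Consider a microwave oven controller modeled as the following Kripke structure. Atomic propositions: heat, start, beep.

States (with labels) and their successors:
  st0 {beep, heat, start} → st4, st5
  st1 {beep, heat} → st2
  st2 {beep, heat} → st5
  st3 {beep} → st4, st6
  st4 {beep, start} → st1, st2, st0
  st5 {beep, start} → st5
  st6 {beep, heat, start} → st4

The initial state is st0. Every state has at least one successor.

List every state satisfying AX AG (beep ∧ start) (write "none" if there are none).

{st2, st5}

States satisfying AG (beep ∧ start): {st5}.
States satisfying AX AG (beep ∧ start): {st2, st5}.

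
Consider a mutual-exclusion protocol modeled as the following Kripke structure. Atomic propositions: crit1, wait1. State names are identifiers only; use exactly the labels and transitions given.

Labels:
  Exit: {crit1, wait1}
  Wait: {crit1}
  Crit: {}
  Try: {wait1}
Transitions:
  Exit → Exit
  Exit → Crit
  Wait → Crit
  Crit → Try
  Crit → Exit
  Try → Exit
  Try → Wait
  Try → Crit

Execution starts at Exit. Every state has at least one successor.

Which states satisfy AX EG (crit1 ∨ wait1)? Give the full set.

{Crit}

States satisfying EG (crit1 ∨ wait1): {Exit, Try}.
States satisfying AX EG (crit1 ∨ wait1): {Crit}.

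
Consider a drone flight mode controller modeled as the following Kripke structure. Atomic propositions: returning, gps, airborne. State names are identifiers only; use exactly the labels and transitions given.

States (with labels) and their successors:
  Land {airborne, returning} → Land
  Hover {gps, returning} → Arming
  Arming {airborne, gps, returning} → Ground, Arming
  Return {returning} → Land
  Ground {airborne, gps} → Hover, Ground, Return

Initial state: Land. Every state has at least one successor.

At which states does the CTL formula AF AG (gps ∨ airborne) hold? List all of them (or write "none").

States satisfying AG (gps ∨ airborne): {Land}.
States satisfying AF AG (gps ∨ airborne): {Land, Return}.

{Land, Return}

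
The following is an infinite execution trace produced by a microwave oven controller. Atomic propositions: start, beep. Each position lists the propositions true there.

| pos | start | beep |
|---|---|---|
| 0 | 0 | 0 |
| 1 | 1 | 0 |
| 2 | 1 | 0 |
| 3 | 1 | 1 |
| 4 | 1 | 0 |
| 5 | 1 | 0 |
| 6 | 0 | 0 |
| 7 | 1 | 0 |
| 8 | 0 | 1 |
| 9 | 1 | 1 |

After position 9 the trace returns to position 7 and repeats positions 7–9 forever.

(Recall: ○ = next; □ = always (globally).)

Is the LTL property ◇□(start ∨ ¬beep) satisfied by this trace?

Does not hold

□(start ∨ ¬beep) is false at every position 0..9, so it never becomes true and ◇□(start ∨ ¬beep) fails.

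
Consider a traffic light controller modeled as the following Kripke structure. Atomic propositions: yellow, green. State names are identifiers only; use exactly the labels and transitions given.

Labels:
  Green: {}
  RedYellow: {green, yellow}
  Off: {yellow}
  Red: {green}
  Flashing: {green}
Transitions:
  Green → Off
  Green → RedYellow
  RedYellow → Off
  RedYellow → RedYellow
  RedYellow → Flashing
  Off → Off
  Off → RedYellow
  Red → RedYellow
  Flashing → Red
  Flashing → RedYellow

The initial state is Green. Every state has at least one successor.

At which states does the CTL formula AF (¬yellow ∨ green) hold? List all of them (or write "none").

States satisfying ¬yellow ∨ green: {Green, RedYellow, Red, Flashing}.
States satisfying AF (¬yellow ∨ green): {Green, RedYellow, Red, Flashing}.

{Green, RedYellow, Red, Flashing}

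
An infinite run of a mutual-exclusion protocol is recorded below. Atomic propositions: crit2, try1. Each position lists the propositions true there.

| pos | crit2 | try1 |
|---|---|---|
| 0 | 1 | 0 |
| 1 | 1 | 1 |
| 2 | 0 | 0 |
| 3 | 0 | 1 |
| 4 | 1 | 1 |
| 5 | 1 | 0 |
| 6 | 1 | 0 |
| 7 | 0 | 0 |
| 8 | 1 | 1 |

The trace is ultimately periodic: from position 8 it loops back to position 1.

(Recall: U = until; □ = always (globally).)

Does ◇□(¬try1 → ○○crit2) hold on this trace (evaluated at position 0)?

□(¬try1 → ○○crit2) is false at every position 0..8, so it never becomes true and ◇□(¬try1 → ○○crit2) fails.

Does not hold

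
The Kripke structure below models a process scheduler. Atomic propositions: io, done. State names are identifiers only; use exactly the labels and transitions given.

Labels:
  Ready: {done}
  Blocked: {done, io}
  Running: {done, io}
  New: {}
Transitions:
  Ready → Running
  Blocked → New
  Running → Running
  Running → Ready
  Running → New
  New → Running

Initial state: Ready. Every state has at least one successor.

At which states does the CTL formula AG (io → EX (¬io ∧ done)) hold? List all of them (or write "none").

{Ready, Running, New}

States satisfying io → EX (¬io ∧ done): {Ready, Running, New}.
States satisfying AG (io → EX (¬io ∧ done)): {Ready, Running, New}.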